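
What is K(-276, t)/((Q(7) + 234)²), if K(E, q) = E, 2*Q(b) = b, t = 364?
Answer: -1104/225625 ≈ -0.0048931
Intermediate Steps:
Q(b) = b/2
K(-276, t)/((Q(7) + 234)²) = -276/((½)*7 + 234)² = -276/(7/2 + 234)² = -276/((475/2)²) = -276/225625/4 = -276*4/225625 = -1104/225625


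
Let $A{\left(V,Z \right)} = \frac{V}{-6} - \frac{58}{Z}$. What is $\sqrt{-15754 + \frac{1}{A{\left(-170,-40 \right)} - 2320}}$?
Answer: $\frac{i \sqrt{297472275536806}}{137413} \approx 125.51 i$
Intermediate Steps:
$A{\left(V,Z \right)} = - \frac{58}{Z} - \frac{V}{6}$ ($A{\left(V,Z \right)} = V \left(- \frac{1}{6}\right) - \frac{58}{Z} = - \frac{V}{6} - \frac{58}{Z} = - \frac{58}{Z} - \frac{V}{6}$)
$\sqrt{-15754 + \frac{1}{A{\left(-170,-40 \right)} - 2320}} = \sqrt{-15754 + \frac{1}{\left(- \frac{58}{-40} - - \frac{85}{3}\right) - 2320}} = \sqrt{-15754 + \frac{1}{\left(\left(-58\right) \left(- \frac{1}{40}\right) + \frac{85}{3}\right) - 2320}} = \sqrt{-15754 + \frac{1}{\left(\frac{29}{20} + \frac{85}{3}\right) - 2320}} = \sqrt{-15754 + \frac{1}{\frac{1787}{60} - 2320}} = \sqrt{-15754 + \frac{1}{- \frac{137413}{60}}} = \sqrt{-15754 - \frac{60}{137413}} = \sqrt{- \frac{2164804462}{137413}} = \frac{i \sqrt{297472275536806}}{137413}$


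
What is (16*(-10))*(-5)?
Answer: 800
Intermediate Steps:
(16*(-10))*(-5) = -160*(-5) = 800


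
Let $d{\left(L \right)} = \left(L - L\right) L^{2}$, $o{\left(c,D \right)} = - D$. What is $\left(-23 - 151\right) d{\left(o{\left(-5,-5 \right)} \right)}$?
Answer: $0$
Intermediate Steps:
$d{\left(L \right)} = 0$ ($d{\left(L \right)} = 0 L^{2} = 0$)
$\left(-23 - 151\right) d{\left(o{\left(-5,-5 \right)} \right)} = \left(-23 - 151\right) 0 = \left(-174\right) 0 = 0$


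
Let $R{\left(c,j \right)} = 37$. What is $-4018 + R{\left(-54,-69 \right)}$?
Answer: $-3981$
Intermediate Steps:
$-4018 + R{\left(-54,-69 \right)} = -4018 + 37 = -3981$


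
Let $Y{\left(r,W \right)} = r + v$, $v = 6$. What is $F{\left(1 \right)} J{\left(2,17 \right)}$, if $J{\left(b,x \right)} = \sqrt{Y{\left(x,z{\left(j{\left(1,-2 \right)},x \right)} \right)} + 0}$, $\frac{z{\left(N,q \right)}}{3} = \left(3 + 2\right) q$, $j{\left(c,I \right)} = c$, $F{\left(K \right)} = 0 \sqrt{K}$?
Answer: $0$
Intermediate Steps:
$F{\left(K \right)} = 0$
$z{\left(N,q \right)} = 15 q$ ($z{\left(N,q \right)} = 3 \left(3 + 2\right) q = 3 \cdot 5 q = 15 q$)
$Y{\left(r,W \right)} = 6 + r$ ($Y{\left(r,W \right)} = r + 6 = 6 + r$)
$J{\left(b,x \right)} = \sqrt{6 + x}$ ($J{\left(b,x \right)} = \sqrt{\left(6 + x\right) + 0} = \sqrt{6 + x}$)
$F{\left(1 \right)} J{\left(2,17 \right)} = 0 \sqrt{6 + 17} = 0 \sqrt{23} = 0$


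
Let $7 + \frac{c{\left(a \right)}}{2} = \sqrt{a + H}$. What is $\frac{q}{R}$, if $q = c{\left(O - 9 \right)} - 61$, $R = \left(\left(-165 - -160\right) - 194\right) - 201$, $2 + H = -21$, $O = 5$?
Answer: $\frac{3}{16} - \frac{3 i \sqrt{3}}{200} \approx 0.1875 - 0.025981 i$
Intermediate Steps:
$H = -23$ ($H = -2 - 21 = -23$)
$R = -400$ ($R = \left(\left(-165 + 160\right) - 194\right) - 201 = \left(-5 - 194\right) - 201 = -199 - 201 = -400$)
$c{\left(a \right)} = -14 + 2 \sqrt{-23 + a}$ ($c{\left(a \right)} = -14 + 2 \sqrt{a - 23} = -14 + 2 \sqrt{-23 + a}$)
$q = -75 + 6 i \sqrt{3}$ ($q = \left(-14 + 2 \sqrt{-23 + \left(5 - 9\right)}\right) - 61 = \left(-14 + 2 \sqrt{-23 - 4}\right) - 61 = \left(-14 + 2 \sqrt{-27}\right) - 61 = \left(-14 + 2 \cdot 3 i \sqrt{3}\right) - 61 = \left(-14 + 6 i \sqrt{3}\right) - 61 = -75 + 6 i \sqrt{3} \approx -75.0 + 10.392 i$)
$\frac{q}{R} = \frac{-75 + 6 i \sqrt{3}}{-400} = \left(-75 + 6 i \sqrt{3}\right) \left(- \frac{1}{400}\right) = \frac{3}{16} - \frac{3 i \sqrt{3}}{200}$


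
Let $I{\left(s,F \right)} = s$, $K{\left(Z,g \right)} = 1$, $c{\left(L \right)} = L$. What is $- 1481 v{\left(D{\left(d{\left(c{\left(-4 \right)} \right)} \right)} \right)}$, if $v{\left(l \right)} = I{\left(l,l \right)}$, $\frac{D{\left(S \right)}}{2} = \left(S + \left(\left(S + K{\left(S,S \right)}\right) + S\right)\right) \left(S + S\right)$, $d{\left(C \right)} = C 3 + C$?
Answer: $-4454848$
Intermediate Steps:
$d{\left(C \right)} = 4 C$ ($d{\left(C \right)} = 3 C + C = 4 C$)
$D{\left(S \right)} = 4 S \left(1 + 3 S\right)$ ($D{\left(S \right)} = 2 \left(S + \left(\left(S + 1\right) + S\right)\right) \left(S + S\right) = 2 \left(S + \left(\left(1 + S\right) + S\right)\right) 2 S = 2 \left(S + \left(1 + 2 S\right)\right) 2 S = 2 \left(1 + 3 S\right) 2 S = 2 \cdot 2 S \left(1 + 3 S\right) = 4 S \left(1 + 3 S\right)$)
$v{\left(l \right)} = l$
$- 1481 v{\left(D{\left(d{\left(c{\left(-4 \right)} \right)} \right)} \right)} = - 1481 \cdot 4 \cdot 4 \left(-4\right) \left(1 + 3 \cdot 4 \left(-4\right)\right) = - 1481 \cdot 4 \left(-16\right) \left(1 + 3 \left(-16\right)\right) = - 1481 \cdot 4 \left(-16\right) \left(1 - 48\right) = - 1481 \cdot 4 \left(-16\right) \left(-47\right) = \left(-1481\right) 3008 = -4454848$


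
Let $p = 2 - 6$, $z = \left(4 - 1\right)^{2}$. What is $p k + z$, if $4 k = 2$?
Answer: $7$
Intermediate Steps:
$k = \frac{1}{2}$ ($k = \frac{1}{4} \cdot 2 = \frac{1}{2} \approx 0.5$)
$z = 9$ ($z = 3^{2} = 9$)
$p = -4$ ($p = 2 - 6 = -4$)
$p k + z = \left(-4\right) \frac{1}{2} + 9 = -2 + 9 = 7$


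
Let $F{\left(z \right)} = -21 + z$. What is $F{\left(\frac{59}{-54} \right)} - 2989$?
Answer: $- \frac{162599}{54} \approx -3011.1$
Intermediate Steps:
$F{\left(\frac{59}{-54} \right)} - 2989 = \left(-21 + \frac{59}{-54}\right) - 2989 = \left(-21 + 59 \left(- \frac{1}{54}\right)\right) - 2989 = \left(-21 - \frac{59}{54}\right) - 2989 = - \frac{1193}{54} - 2989 = - \frac{162599}{54}$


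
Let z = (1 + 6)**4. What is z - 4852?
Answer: -2451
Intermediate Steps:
z = 2401 (z = 7**4 = 2401)
z - 4852 = 2401 - 4852 = -2451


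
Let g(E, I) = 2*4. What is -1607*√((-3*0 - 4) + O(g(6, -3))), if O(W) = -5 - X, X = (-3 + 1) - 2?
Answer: -1607*I*√5 ≈ -3593.4*I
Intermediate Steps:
g(E, I) = 8
X = -4 (X = -2 - 2 = -4)
O(W) = -1 (O(W) = -5 - 1*(-4) = -5 + 4 = -1)
-1607*√((-3*0 - 4) + O(g(6, -3))) = -1607*√((-3*0 - 4) - 1) = -1607*√((0 - 4) - 1) = -1607*√(-4 - 1) = -1607*I*√5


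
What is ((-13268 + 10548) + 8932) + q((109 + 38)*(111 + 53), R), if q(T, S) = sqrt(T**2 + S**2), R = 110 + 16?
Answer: 6212 + 42*sqrt(329485) ≈ 30320.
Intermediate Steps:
R = 126
q(T, S) = sqrt(S**2 + T**2)
((-13268 + 10548) + 8932) + q((109 + 38)*(111 + 53), R) = ((-13268 + 10548) + 8932) + sqrt(126**2 + ((109 + 38)*(111 + 53))**2) = (-2720 + 8932) + sqrt(15876 + (147*164)**2) = 6212 + sqrt(15876 + 24108**2) = 6212 + sqrt(15876 + 581195664) = 6212 + sqrt(581211540) = 6212 + 42*sqrt(329485)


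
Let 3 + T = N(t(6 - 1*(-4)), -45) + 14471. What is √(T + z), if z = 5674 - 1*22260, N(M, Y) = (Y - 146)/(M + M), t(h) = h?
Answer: I*√212755/10 ≈ 46.125*I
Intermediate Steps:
N(M, Y) = (-146 + Y)/(2*M) (N(M, Y) = (-146 + Y)/((2*M)) = (-146 + Y)*(1/(2*M)) = (-146 + Y)/(2*M))
z = -16586 (z = 5674 - 22260 = -16586)
T = 289169/20 (T = -3 + ((-146 - 45)/(2*(6 - 1*(-4))) + 14471) = -3 + ((½)*(-191)/(6 + 4) + 14471) = -3 + ((½)*(-191)/10 + 14471) = -3 + ((½)*(⅒)*(-191) + 14471) = -3 + (-191/20 + 14471) = -3 + 289229/20 = 289169/20 ≈ 14458.)
√(T + z) = √(289169/20 - 16586) = √(-42551/20) = I*√212755/10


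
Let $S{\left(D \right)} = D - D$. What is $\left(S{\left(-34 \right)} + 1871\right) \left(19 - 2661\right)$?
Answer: $-4943182$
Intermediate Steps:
$S{\left(D \right)} = 0$
$\left(S{\left(-34 \right)} + 1871\right) \left(19 - 2661\right) = \left(0 + 1871\right) \left(19 - 2661\right) = 1871 \left(-2642\right) = -4943182$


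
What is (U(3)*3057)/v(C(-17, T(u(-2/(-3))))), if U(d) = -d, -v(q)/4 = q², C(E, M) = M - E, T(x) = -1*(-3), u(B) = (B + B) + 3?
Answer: 9171/1600 ≈ 5.7319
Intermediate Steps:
u(B) = 3 + 2*B (u(B) = 2*B + 3 = 3 + 2*B)
T(x) = 3
v(q) = -4*q²
(U(3)*3057)/v(C(-17, T(u(-2/(-3))))) = (-1*3*3057)/((-4*(3 - 1*(-17))²)) = (-3*3057)/((-4*(3 + 17)²)) = -9171/((-4*20²)) = -9171/((-4*400)) = -9171/(-1600) = -9171*(-1/1600) = 9171/1600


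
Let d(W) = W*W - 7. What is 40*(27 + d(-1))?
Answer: 840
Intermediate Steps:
d(W) = -7 + W**2 (d(W) = W**2 - 7 = -7 + W**2)
40*(27 + d(-1)) = 40*(27 + (-7 + (-1)**2)) = 40*(27 + (-7 + 1)) = 40*(27 - 6) = 40*21 = 840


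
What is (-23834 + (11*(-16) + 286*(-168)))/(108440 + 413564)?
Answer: -5147/37286 ≈ -0.13804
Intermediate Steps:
(-23834 + (11*(-16) + 286*(-168)))/(108440 + 413564) = (-23834 + (-176 - 48048))/522004 = (-23834 - 48224)*(1/522004) = -72058*1/522004 = -5147/37286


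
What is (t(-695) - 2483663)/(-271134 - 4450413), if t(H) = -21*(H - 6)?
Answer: 2468942/4721547 ≈ 0.52291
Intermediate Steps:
t(H) = 126 - 21*H (t(H) = -21*(-6 + H) = 126 - 21*H)
(t(-695) - 2483663)/(-271134 - 4450413) = ((126 - 21*(-695)) - 2483663)/(-271134 - 4450413) = ((126 + 14595) - 2483663)/(-4721547) = (14721 - 2483663)*(-1/4721547) = -2468942*(-1/4721547) = 2468942/4721547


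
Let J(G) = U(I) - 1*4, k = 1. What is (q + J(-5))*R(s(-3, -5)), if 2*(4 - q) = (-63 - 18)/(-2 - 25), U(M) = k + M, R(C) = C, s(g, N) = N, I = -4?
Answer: 45/2 ≈ 22.500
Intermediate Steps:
U(M) = 1 + M
q = 5/2 (q = 4 - (-63 - 18)/(2*(-2 - 25)) = 4 - (-81)/(2*(-27)) = 4 - (-81)*(-1)/(2*27) = 4 - ½*3 = 4 - 3/2 = 5/2 ≈ 2.5000)
J(G) = -7 (J(G) = (1 - 4) - 1*4 = -3 - 4 = -7)
(q + J(-5))*R(s(-3, -5)) = (5/2 - 7)*(-5) = -9/2*(-5) = 45/2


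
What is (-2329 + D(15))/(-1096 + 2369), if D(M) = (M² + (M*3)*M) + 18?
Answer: -1411/1273 ≈ -1.1084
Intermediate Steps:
D(M) = 18 + 4*M² (D(M) = (M² + (3*M)*M) + 18 = (M² + 3*M²) + 18 = 4*M² + 18 = 18 + 4*M²)
(-2329 + D(15))/(-1096 + 2369) = (-2329 + (18 + 4*15²))/(-1096 + 2369) = (-2329 + (18 + 4*225))/1273 = (-2329 + (18 + 900))*(1/1273) = (-2329 + 918)*(1/1273) = -1411*1/1273 = -1411/1273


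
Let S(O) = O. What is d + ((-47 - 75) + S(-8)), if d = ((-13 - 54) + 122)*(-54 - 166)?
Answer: -12230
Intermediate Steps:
d = -12100 (d = (-67 + 122)*(-220) = 55*(-220) = -12100)
d + ((-47 - 75) + S(-8)) = -12100 + ((-47 - 75) - 8) = -12100 + (-122 - 8) = -12100 - 130 = -12230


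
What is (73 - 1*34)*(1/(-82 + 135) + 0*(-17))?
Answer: 39/53 ≈ 0.73585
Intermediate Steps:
(73 - 1*34)*(1/(-82 + 135) + 0*(-17)) = (73 - 34)*(1/53 + 0) = 39*(1/53 + 0) = 39*(1/53) = 39/53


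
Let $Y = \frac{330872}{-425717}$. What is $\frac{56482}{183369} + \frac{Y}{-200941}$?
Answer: $\frac{4831756862553722}{15686117680439193} \approx 0.30803$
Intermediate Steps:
$Y = - \frac{330872}{425717}$ ($Y = 330872 \left(- \frac{1}{425717}\right) = - \frac{330872}{425717} \approx -0.77721$)
$\frac{56482}{183369} + \frac{Y}{-200941} = \frac{56482}{183369} - \frac{330872}{425717 \left(-200941\right)} = 56482 \cdot \frac{1}{183369} - - \frac{330872}{85543999697} = \frac{56482}{183369} + \frac{330872}{85543999697} = \frac{4831756862553722}{15686117680439193}$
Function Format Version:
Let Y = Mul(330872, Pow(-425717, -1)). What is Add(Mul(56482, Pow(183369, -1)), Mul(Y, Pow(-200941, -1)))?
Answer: Rational(4831756862553722, 15686117680439193) ≈ 0.30803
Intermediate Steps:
Y = Rational(-330872, 425717) (Y = Mul(330872, Rational(-1, 425717)) = Rational(-330872, 425717) ≈ -0.77721)
Add(Mul(56482, Pow(183369, -1)), Mul(Y, Pow(-200941, -1))) = Add(Mul(56482, Pow(183369, -1)), Mul(Rational(-330872, 425717), Pow(-200941, -1))) = Add(Mul(56482, Rational(1, 183369)), Mul(Rational(-330872, 425717), Rational(-1, 200941))) = Add(Rational(56482, 183369), Rational(330872, 85543999697)) = Rational(4831756862553722, 15686117680439193)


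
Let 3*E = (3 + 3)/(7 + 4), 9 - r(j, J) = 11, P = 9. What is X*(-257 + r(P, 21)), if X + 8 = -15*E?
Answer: 30562/11 ≈ 2778.4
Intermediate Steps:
r(j, J) = -2 (r(j, J) = 9 - 1*11 = 9 - 11 = -2)
E = 2/11 (E = ((3 + 3)/(7 + 4))/3 = (6/11)/3 = (6*(1/11))/3 = (1/3)*(6/11) = 2/11 ≈ 0.18182)
X = -118/11 (X = -8 - 15*2/11 = -8 - 30/11 = -118/11 ≈ -10.727)
X*(-257 + r(P, 21)) = -118*(-257 - 2)/11 = -118/11*(-259) = 30562/11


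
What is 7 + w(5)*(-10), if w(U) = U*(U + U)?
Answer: -493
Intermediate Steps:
w(U) = 2*U**2 (w(U) = U*(2*U) = 2*U**2)
7 + w(5)*(-10) = 7 + (2*5**2)*(-10) = 7 + (2*25)*(-10) = 7 + 50*(-10) = 7 - 500 = -493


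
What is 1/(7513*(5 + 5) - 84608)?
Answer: -1/9478 ≈ -0.00010551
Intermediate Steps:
1/(7513*(5 + 5) - 84608) = 1/(7513*10 - 84608) = 1/(75130 - 84608) = 1/(-9478) = -1/9478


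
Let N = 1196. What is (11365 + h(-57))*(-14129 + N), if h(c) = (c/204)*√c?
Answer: -146983545 + 245727*I*√57/68 ≈ -1.4698e+8 + 27282.0*I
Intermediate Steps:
h(c) = c^(3/2)/204 (h(c) = (c*(1/204))*√c = (c/204)*√c = c^(3/2)/204)
(11365 + h(-57))*(-14129 + N) = (11365 + (-57)^(3/2)/204)*(-14129 + 1196) = (11365 + (-57*I*√57)/204)*(-12933) = (11365 - 19*I*√57/68)*(-12933) = -146983545 + 245727*I*√57/68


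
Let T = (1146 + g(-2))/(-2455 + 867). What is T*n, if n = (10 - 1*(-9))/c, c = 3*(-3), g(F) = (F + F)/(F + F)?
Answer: 21793/14292 ≈ 1.5248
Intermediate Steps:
g(F) = 1 (g(F) = (2*F)/((2*F)) = (2*F)*(1/(2*F)) = 1)
c = -9
T = -1147/1588 (T = (1146 + 1)/(-2455 + 867) = 1147/(-1588) = 1147*(-1/1588) = -1147/1588 ≈ -0.72229)
n = -19/9 (n = (10 - 1*(-9))/(-9) = (10 + 9)*(-⅑) = 19*(-⅑) = -19/9 ≈ -2.1111)
T*n = -1147/1588*(-19/9) = 21793/14292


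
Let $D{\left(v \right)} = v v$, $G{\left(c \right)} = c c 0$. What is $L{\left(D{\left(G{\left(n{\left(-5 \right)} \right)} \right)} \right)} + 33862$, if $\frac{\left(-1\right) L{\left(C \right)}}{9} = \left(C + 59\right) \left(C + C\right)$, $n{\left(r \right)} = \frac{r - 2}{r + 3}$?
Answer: $33862$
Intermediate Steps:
$n{\left(r \right)} = \frac{-2 + r}{3 + r}$
$G{\left(c \right)} = 0$ ($G{\left(c \right)} = c^{2} \cdot 0 = 0$)
$D{\left(v \right)} = v^{2}$
$L{\left(C \right)} = - 18 C \left(59 + C\right)$ ($L{\left(C \right)} = - 9 \left(C + 59\right) \left(C + C\right) = - 9 \left(59 + C\right) 2 C = - 9 \cdot 2 C \left(59 + C\right) = - 18 C \left(59 + C\right)$)
$L{\left(D{\left(G{\left(n{\left(-5 \right)} \right)} \right)} \right)} + 33862 = - 18 \cdot 0^{2} \left(59 + 0^{2}\right) + 33862 = \left(-18\right) 0 \left(59 + 0\right) + 33862 = \left(-18\right) 0 \cdot 59 + 33862 = 0 + 33862 = 33862$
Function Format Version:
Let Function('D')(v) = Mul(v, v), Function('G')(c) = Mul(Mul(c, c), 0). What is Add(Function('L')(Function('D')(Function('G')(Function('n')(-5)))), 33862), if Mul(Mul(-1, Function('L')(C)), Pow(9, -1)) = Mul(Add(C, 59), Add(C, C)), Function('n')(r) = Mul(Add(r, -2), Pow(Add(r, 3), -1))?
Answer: 33862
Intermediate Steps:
Function('n')(r) = Mul(Pow(Add(3, r), -1), Add(-2, r)) (Function('n')(r) = Mul(Add(-2, r), Pow(Add(3, r), -1)) = Mul(Pow(Add(3, r), -1), Add(-2, r)))
Function('G')(c) = 0 (Function('G')(c) = Mul(Pow(c, 2), 0) = 0)
Function('D')(v) = Pow(v, 2)
Function('L')(C) = Mul(-18, C, Add(59, C)) (Function('L')(C) = Mul(-9, Mul(Add(C, 59), Add(C, C))) = Mul(-9, Mul(Add(59, C), Mul(2, C))) = Mul(-9, Mul(2, C, Add(59, C))) = Mul(-18, C, Add(59, C)))
Add(Function('L')(Function('D')(Function('G')(Function('n')(-5)))), 33862) = Add(Mul(-18, Pow(0, 2), Add(59, Pow(0, 2))), 33862) = Add(Mul(-18, 0, Add(59, 0)), 33862) = Add(Mul(-18, 0, 59), 33862) = Add(0, 33862) = 33862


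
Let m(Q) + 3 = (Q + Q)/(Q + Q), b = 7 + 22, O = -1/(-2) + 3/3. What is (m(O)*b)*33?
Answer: -1914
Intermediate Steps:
O = 3/2 (O = -1*(-½) + 3*(⅓) = ½ + 1 = 3/2 ≈ 1.5000)
b = 29
m(Q) = -2 (m(Q) = -3 + (Q + Q)/(Q + Q) = -3 + (2*Q)/((2*Q)) = -3 + (2*Q)*(1/(2*Q)) = -3 + 1 = -2)
(m(O)*b)*33 = -2*29*33 = -58*33 = -1914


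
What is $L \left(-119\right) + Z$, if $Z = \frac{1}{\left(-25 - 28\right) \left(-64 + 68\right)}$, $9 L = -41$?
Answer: $\frac{1034339}{1908} \approx 542.11$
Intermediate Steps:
$L = - \frac{41}{9}$ ($L = \frac{1}{9} \left(-41\right) = - \frac{41}{9} \approx -4.5556$)
$Z = - \frac{1}{212}$ ($Z = \frac{1}{\left(-53\right) 4} = \frac{1}{-212} = - \frac{1}{212} \approx -0.004717$)
$L \left(-119\right) + Z = \left(- \frac{41}{9}\right) \left(-119\right) - \frac{1}{212} = \frac{4879}{9} - \frac{1}{212} = \frac{1034339}{1908}$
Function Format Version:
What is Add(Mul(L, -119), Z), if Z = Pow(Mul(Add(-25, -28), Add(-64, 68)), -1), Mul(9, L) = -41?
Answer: Rational(1034339, 1908) ≈ 542.11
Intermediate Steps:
L = Rational(-41, 9) (L = Mul(Rational(1, 9), -41) = Rational(-41, 9) ≈ -4.5556)
Z = Rational(-1, 212) (Z = Pow(Mul(-53, 4), -1) = Pow(-212, -1) = Rational(-1, 212) ≈ -0.0047170)
Add(Mul(L, -119), Z) = Add(Mul(Rational(-41, 9), -119), Rational(-1, 212)) = Add(Rational(4879, 9), Rational(-1, 212)) = Rational(1034339, 1908)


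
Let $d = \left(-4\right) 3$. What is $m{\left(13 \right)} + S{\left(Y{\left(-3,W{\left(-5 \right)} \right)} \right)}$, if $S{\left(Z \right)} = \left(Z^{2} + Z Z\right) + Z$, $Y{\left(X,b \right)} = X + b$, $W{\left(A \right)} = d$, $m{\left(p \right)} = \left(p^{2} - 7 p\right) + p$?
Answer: $526$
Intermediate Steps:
$m{\left(p \right)} = p^{2} - 6 p$
$d = -12$
$W{\left(A \right)} = -12$
$S{\left(Z \right)} = Z + 2 Z^{2}$ ($S{\left(Z \right)} = \left(Z^{2} + Z^{2}\right) + Z = 2 Z^{2} + Z = Z + 2 Z^{2}$)
$m{\left(13 \right)} + S{\left(Y{\left(-3,W{\left(-5 \right)} \right)} \right)} = 13 \left(-6 + 13\right) + \left(-3 - 12\right) \left(1 + 2 \left(-3 - 12\right)\right) = 13 \cdot 7 - 15 \left(1 + 2 \left(-15\right)\right) = 91 - 15 \left(1 - 30\right) = 91 - -435 = 91 + 435 = 526$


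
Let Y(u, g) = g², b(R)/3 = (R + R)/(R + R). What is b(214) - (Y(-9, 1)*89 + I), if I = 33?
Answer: -119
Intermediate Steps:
b(R) = 3 (b(R) = 3*((R + R)/(R + R)) = 3*((2*R)/((2*R))) = 3*((2*R)*(1/(2*R))) = 3*1 = 3)
b(214) - (Y(-9, 1)*89 + I) = 3 - (1²*89 + 33) = 3 - (1*89 + 33) = 3 - (89 + 33) = 3 - 1*122 = 3 - 122 = -119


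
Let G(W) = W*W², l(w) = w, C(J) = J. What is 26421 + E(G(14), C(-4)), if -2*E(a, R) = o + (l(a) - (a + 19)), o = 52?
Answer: 52809/2 ≈ 26405.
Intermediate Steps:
G(W) = W³
E(a, R) = -33/2 (E(a, R) = -(52 + (a - (a + 19)))/2 = -(52 + (a - (19 + a)))/2 = -(52 + (a + (-19 - a)))/2 = -(52 - 19)/2 = -½*33 = -33/2)
26421 + E(G(14), C(-4)) = 26421 - 33/2 = 52809/2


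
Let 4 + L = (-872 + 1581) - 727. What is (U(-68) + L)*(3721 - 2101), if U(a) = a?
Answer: -145800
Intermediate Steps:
L = -22 (L = -4 + ((-872 + 1581) - 727) = -4 + (709 - 727) = -4 - 18 = -22)
(U(-68) + L)*(3721 - 2101) = (-68 - 22)*(3721 - 2101) = -90*1620 = -145800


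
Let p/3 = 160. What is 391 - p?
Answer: -89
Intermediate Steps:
p = 480 (p = 3*160 = 480)
391 - p = 391 - 1*480 = 391 - 480 = -89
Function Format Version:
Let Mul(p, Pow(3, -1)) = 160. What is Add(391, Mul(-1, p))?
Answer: -89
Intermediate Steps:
p = 480 (p = Mul(3, 160) = 480)
Add(391, Mul(-1, p)) = Add(391, Mul(-1, 480)) = Add(391, -480) = -89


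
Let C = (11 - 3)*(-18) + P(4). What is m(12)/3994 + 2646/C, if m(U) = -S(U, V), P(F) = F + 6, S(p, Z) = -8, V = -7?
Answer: -2641763/133799 ≈ -19.744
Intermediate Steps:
P(F) = 6 + F
C = -134 (C = (11 - 3)*(-18) + (6 + 4) = 8*(-18) + 10 = -144 + 10 = -134)
m(U) = 8 (m(U) = -1*(-8) = 8)
m(12)/3994 + 2646/C = 8/3994 + 2646/(-134) = 8*(1/3994) + 2646*(-1/134) = 4/1997 - 1323/67 = -2641763/133799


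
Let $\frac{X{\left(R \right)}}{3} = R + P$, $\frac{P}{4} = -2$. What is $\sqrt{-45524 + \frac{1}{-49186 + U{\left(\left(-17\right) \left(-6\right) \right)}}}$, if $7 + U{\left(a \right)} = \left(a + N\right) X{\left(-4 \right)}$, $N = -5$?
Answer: $\frac{i \sqrt{126361386811585}}{52685} \approx 213.36 i$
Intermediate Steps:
$P = -8$ ($P = 4 \left(-2\right) = -8$)
$X{\left(R \right)} = -24 + 3 R$ ($X{\left(R \right)} = 3 \left(R - 8\right) = 3 \left(-8 + R\right) = -24 + 3 R$)
$U{\left(a \right)} = 173 - 36 a$ ($U{\left(a \right)} = -7 + \left(a - 5\right) \left(-24 + 3 \left(-4\right)\right) = -7 + \left(-5 + a\right) \left(-24 - 12\right) = -7 + \left(-5 + a\right) \left(-36\right) = -7 - \left(-180 + 36 a\right) = 173 - 36 a$)
$\sqrt{-45524 + \frac{1}{-49186 + U{\left(\left(-17\right) \left(-6\right) \right)}}} = \sqrt{-45524 + \frac{1}{-49186 + \left(173 - 36 \left(\left(-17\right) \left(-6\right)\right)\right)}} = \sqrt{-45524 + \frac{1}{-49186 + \left(173 - 3672\right)}} = \sqrt{-45524 + \frac{1}{-49186 - 3499}} = \sqrt{-45524 + \frac{1}{-52685}} = \sqrt{-45524 - \frac{1}{52685}} = \sqrt{- \frac{2398431941}{52685}} = \frac{i \sqrt{126361386811585}}{52685}$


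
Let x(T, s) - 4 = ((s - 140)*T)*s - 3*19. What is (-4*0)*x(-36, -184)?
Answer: 0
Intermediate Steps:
x(T, s) = -53 + T*s*(-140 + s) (x(T, s) = 4 + (((s - 140)*T)*s - 3*19) = 4 + (((-140 + s)*T)*s - 57) = 4 + ((T*(-140 + s))*s - 57) = 4 + (T*s*(-140 + s) - 57) = 4 + (-57 + T*s*(-140 + s)) = -53 + T*s*(-140 + s))
(-4*0)*x(-36, -184) = (-4*0)*(-53 - 36*(-184)**2 - 140*(-36)*(-184)) = 0*(-53 - 36*33856 - 927360) = 0*(-53 - 1218816 - 927360) = 0*(-2146229) = 0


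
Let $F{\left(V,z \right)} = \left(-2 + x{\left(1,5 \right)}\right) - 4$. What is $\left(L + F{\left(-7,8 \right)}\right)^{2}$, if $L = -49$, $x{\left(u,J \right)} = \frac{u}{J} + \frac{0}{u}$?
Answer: $\frac{75076}{25} \approx 3003.0$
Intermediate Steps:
$x{\left(u,J \right)} = \frac{u}{J}$ ($x{\left(u,J \right)} = \frac{u}{J} + 0 = \frac{u}{J}$)
$F{\left(V,z \right)} = - \frac{29}{5}$ ($F{\left(V,z \right)} = \left(-2 + 1 \cdot \frac{1}{5}\right) - 4 = \left(-2 + \frac{1}{5}\right) - 4 = - \frac{9}{5} - 4 = - \frac{29}{5}$)
$\left(L + F{\left(-7,8 \right)}\right)^{2} = \left(-49 - \frac{29}{5}\right)^{2} = \left(- \frac{274}{5}\right)^{2} = \frac{75076}{25}$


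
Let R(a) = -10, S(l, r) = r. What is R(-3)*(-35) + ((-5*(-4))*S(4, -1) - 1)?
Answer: 329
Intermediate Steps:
R(-3)*(-35) + ((-5*(-4))*S(4, -1) - 1) = -10*(-35) + (-5*(-4)*(-1) - 1) = 350 + (20*(-1) - 1) = 350 + (-20 - 1) = 350 - 21 = 329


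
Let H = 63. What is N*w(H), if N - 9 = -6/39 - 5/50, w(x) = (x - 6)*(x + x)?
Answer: 4082967/65 ≈ 62815.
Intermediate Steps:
w(x) = 2*x*(-6 + x) (w(x) = (-6 + x)*(2*x) = 2*x*(-6 + x))
N = 1137/130 (N = 9 + (-6/39 - 5/50) = 9 + (-6*1/39 - 5*1/50) = 9 + (-2/13 - ⅒) = 9 - 33/130 = 1137/130 ≈ 8.7462)
N*w(H) = 1137*(2*63*(-6 + 63))/130 = 1137*(2*63*57)/130 = (1137/130)*7182 = 4082967/65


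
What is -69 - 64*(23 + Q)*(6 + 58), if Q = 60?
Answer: -340037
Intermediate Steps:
-69 - 64*(23 + Q)*(6 + 58) = -69 - 64*(23 + 60)*(6 + 58) = -69 - 5312*64 = -69 - 64*5312 = -69 - 339968 = -340037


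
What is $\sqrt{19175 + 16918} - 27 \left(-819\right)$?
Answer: $22113 + \sqrt{36093} \approx 22303.0$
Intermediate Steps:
$\sqrt{19175 + 16918} - 27 \left(-819\right) = \sqrt{36093} - -22113 = \sqrt{36093} + 22113 = 22113 + \sqrt{36093}$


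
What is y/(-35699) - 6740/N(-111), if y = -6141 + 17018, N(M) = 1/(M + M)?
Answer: 53415688843/35699 ≈ 1.4963e+6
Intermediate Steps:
N(M) = 1/(2*M)
y = 10877
y/(-35699) - 6740/N(-111) = 10877/(-35699) - 6740/((½)/(-111)) = 10877*(-1/35699) - 6740/((½)*(-1/111)) = -10877/35699 - 6740/(-1/222) = -10877/35699 - 6740*(-222) = -10877/35699 + 1496280 = 53415688843/35699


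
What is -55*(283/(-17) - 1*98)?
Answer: 107195/17 ≈ 6305.6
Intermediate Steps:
-55*(283/(-17) - 1*98) = -55*(283*(-1/17) - 98) = -55*(-283/17 - 98) = -55*(-1949/17) = 107195/17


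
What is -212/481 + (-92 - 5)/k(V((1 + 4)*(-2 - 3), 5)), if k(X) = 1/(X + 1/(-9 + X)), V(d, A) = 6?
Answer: -793805/1443 ≈ -550.11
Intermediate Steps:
-212/481 + (-92 - 5)/k(V((1 + 4)*(-2 - 3), 5)) = -212/481 + (-92 - 5)/(((-9 + 6)/(1 + 6**2 - 9*6))) = -212*1/481 - 97/(-3/(1 + 36 - 54)) = -212/481 - 97/(-3/(-17)) = -212/481 - 97/((-1/17*(-3))) = -212/481 - 97/3/17 = -212/481 - 97*17/3 = -212/481 - 1649/3 = -793805/1443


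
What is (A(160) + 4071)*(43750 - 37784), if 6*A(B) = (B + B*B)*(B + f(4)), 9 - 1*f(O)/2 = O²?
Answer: 11291806438/3 ≈ 3.7639e+9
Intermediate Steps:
f(O) = 18 - 2*O²
A(B) = (-14 + B)*(B + B²)/6 (A(B) = ((B + B*B)*(B + (18 - 2*4²)))/6 = ((B + B²)*(B + (18 - 2*16)))/6 = ((B + B²)*(B + (18 - 32)))/6 = ((B + B²)*(B - 14))/6 = ((B + B²)*(-14 + B))/6 = ((-14 + B)*(B + B²))/6 = (-14 + B)*(B + B²)/6)
(A(160) + 4071)*(43750 - 37784) = ((⅙)*160*(-14 + 160² - 13*160) + 4071)*(43750 - 37784) = ((⅙)*160*(-14 + 25600 - 2080) + 4071)*5966 = ((⅙)*160*23506 + 4071)*5966 = (1880480/3 + 4071)*5966 = (1892693/3)*5966 = 11291806438/3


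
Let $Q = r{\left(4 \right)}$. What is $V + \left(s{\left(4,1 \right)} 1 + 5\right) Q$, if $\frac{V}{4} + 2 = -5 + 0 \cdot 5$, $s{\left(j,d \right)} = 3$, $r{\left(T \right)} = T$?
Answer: $4$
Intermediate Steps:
$Q = 4$
$V = -28$ ($V = -8 + 4 \left(-5 + 0 \cdot 5\right) = -8 + 4 \left(-5 + 0\right) = -8 + 4 \left(-5\right) = -8 - 20 = -28$)
$V + \left(s{\left(4,1 \right)} 1 + 5\right) Q = -28 + \left(3 \cdot 1 + 5\right) 4 = -28 + \left(3 + 5\right) 4 = -28 + 8 \cdot 4 = -28 + 32 = 4$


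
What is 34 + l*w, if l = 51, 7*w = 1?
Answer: 289/7 ≈ 41.286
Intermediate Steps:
w = ⅐ (w = (⅐)*1 = ⅐ ≈ 0.14286)
34 + l*w = 34 + 51*(⅐) = 34 + 51/7 = 289/7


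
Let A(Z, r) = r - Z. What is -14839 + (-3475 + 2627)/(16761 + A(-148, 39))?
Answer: -62873055/4237 ≈ -14839.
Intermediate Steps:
-14839 + (-3475 + 2627)/(16761 + A(-148, 39)) = -14839 + (-3475 + 2627)/(16761 + (39 - 1*(-148))) = -14839 - 848/(16761 + (39 + 148)) = -14839 - 848/(16761 + 187) = -14839 - 848/16948 = -14839 - 848*1/16948 = -14839 - 212/4237 = -62873055/4237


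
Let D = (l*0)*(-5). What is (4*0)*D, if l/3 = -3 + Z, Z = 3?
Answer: 0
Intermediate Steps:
l = 0 (l = 3*(-3 + 3) = 3*0 = 0)
D = 0 (D = (0*0)*(-5) = 0*(-5) = 0)
(4*0)*D = (4*0)*0 = 0*0 = 0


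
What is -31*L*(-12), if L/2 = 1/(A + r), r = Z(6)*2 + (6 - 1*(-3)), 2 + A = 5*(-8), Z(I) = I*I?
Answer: 248/13 ≈ 19.077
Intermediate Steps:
Z(I) = I²
A = -42 (A = -2 + 5*(-8) = -2 - 40 = -42)
r = 81 (r = 6²*2 + (6 - 1*(-3)) = 36*2 + (6 + 3) = 72 + 9 = 81)
L = 2/39 (L = 2/(-42 + 81) = 2/39 ≈ 0.051282)
-31*L*(-12) = -31*2/39*(-12) = -62/39*(-12) = 248/13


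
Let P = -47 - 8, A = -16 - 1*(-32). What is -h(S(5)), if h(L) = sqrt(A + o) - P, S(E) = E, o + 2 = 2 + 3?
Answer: -55 - sqrt(19) ≈ -59.359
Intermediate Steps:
A = 16 (A = -16 + 32 = 16)
o = 3 (o = -2 + (2 + 3) = -2 + 5 = 3)
P = -55
h(L) = 55 + sqrt(19) (h(L) = sqrt(16 + 3) - 1*(-55) = sqrt(19) + 55 = 55 + sqrt(19))
-h(S(5)) = -(55 + sqrt(19)) = -55 - sqrt(19)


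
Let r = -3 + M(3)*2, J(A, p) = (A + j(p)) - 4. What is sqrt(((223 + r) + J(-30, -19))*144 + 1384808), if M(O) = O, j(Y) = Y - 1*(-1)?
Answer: 2*sqrt(352466) ≈ 1187.4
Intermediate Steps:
j(Y) = 1 + Y (j(Y) = Y + 1 = 1 + Y)
J(A, p) = -3 + A + p (J(A, p) = (A + (1 + p)) - 4 = (1 + A + p) - 4 = -3 + A + p)
r = 3 (r = -3 + 3*2 = -3 + 6 = 3)
sqrt(((223 + r) + J(-30, -19))*144 + 1384808) = sqrt(((223 + 3) + (-3 - 30 - 19))*144 + 1384808) = sqrt((226 - 52)*144 + 1384808) = sqrt(174*144 + 1384808) = sqrt(25056 + 1384808) = sqrt(1409864) = 2*sqrt(352466)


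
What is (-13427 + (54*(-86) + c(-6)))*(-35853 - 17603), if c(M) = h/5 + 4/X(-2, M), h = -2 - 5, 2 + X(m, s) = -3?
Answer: 4830604896/5 ≈ 9.6612e+8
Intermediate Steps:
X(m, s) = -5 (X(m, s) = -2 - 3 = -5)
h = -7
c(M) = -11/5 (c(M) = -7/5 + 4/(-5) = -7*⅕ + 4*(-⅕) = -7/5 - ⅘ = -11/5)
(-13427 + (54*(-86) + c(-6)))*(-35853 - 17603) = (-13427 + (54*(-86) - 11/5))*(-35853 - 17603) = (-13427 + (-4644 - 11/5))*(-53456) = (-13427 - 23231/5)*(-53456) = -90366/5*(-53456) = 4830604896/5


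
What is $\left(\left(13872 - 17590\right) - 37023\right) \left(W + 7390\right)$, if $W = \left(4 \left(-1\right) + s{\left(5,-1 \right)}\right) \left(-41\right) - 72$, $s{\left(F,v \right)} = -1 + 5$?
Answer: $-298142638$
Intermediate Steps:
$s{\left(F,v \right)} = 4$
$W = -72$ ($W = \left(4 \left(-1\right) + 4\right) \left(-41\right) - 72 = \left(-4 + 4\right) \left(-41\right) - 72 = 0 \left(-41\right) - 72 = 0 - 72 = -72$)
$\left(\left(13872 - 17590\right) - 37023\right) \left(W + 7390\right) = \left(\left(13872 - 17590\right) - 37023\right) \left(-72 + 7390\right) = \left(\left(13872 - 17590\right) - 37023\right) 7318 = \left(-3718 - 37023\right) 7318 = \left(-40741\right) 7318 = -298142638$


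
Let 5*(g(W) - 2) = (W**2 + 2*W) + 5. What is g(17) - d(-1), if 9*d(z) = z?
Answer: 3047/45 ≈ 67.711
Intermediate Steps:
g(W) = 3 + W**2/5 + 2*W/5 (g(W) = 2 + ((W**2 + 2*W) + 5)/5 = 2 + (5 + W**2 + 2*W)/5 = 2 + (1 + W**2/5 + 2*W/5) = 3 + W**2/5 + 2*W/5)
d(z) = z/9
g(17) - d(-1) = (3 + (1/5)*17**2 + (2/5)*17) - (-1)/9 = (3 + (1/5)*289 + 34/5) - 1*(-1/9) = (3 + 289/5 + 34/5) + 1/9 = 338/5 + 1/9 = 3047/45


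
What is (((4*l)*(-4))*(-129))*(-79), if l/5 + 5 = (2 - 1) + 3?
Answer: 815280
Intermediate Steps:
l = -5 (l = -25 + 5*((2 - 1) + 3) = -25 + 5*(1 + 3) = -25 + 5*4 = -25 + 20 = -5)
(((4*l)*(-4))*(-129))*(-79) = (((4*(-5))*(-4))*(-129))*(-79) = (-20*(-4)*(-129))*(-79) = (80*(-129))*(-79) = -10320*(-79) = 815280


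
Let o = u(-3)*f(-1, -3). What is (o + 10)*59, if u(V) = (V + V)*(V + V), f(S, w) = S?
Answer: -1534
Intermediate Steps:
u(V) = 4*V² (u(V) = (2*V)*(2*V) = 4*V²)
o = -36 (o = (4*(-3)²)*(-1) = (4*9)*(-1) = 36*(-1) = -36)
(o + 10)*59 = (-36 + 10)*59 = -26*59 = -1534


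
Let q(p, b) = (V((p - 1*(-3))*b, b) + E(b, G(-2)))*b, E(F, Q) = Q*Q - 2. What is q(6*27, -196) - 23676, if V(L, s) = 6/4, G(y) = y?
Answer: -24362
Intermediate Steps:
E(F, Q) = -2 + Q**2 (E(F, Q) = Q**2 - 2 = -2 + Q**2)
V(L, s) = 3/2 (V(L, s) = 6*(1/4) = 3/2)
q(p, b) = 7*b/2 (q(p, b) = (3/2 + (-2 + (-2)**2))*b = (3/2 + (-2 + 4))*b = (3/2 + 2)*b = 7*b/2)
q(6*27, -196) - 23676 = (7/2)*(-196) - 23676 = -686 - 23676 = -24362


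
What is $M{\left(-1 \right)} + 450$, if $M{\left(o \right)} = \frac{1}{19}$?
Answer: $\frac{8551}{19} \approx 450.05$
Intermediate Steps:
$M{\left(o \right)} = \frac{1}{19}$
$M{\left(-1 \right)} + 450 = \frac{1}{19} + 450 = \frac{8551}{19}$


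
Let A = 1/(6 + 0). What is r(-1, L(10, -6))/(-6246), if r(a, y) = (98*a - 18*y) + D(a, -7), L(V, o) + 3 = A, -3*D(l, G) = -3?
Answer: 23/3123 ≈ 0.0073647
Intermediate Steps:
A = ⅙ (A = 1/6 = ⅙ ≈ 0.16667)
D(l, G) = 1 (D(l, G) = -⅓*(-3) = 1)
L(V, o) = -17/6 (L(V, o) = -3 + ⅙ = -17/6)
r(a, y) = 1 - 18*y + 98*a (r(a, y) = (98*a - 18*y) + 1 = (-18*y + 98*a) + 1 = 1 - 18*y + 98*a)
r(-1, L(10, -6))/(-6246) = (1 - 18*(-17/6) + 98*(-1))/(-6246) = (1 + 51 - 98)*(-1/6246) = -46*(-1/6246) = 23/3123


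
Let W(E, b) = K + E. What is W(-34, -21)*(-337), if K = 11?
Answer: 7751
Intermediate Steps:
W(E, b) = 11 + E
W(-34, -21)*(-337) = (11 - 34)*(-337) = -23*(-337) = 7751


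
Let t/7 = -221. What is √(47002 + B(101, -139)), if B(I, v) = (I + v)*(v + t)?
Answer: √111070 ≈ 333.27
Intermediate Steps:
t = -1547 (t = 7*(-221) = -1547)
B(I, v) = (-1547 + v)*(I + v) (B(I, v) = (I + v)*(v - 1547) = (I + v)*(-1547 + v) = (-1547 + v)*(I + v))
√(47002 + B(101, -139)) = √(47002 + ((-139)² - 1547*101 - 1547*(-139) + 101*(-139))) = √(47002 + (19321 - 156247 + 215033 - 14039)) = √(47002 + 64068) = √111070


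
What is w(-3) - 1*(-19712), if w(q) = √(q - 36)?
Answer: 19712 + I*√39 ≈ 19712.0 + 6.245*I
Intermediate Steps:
w(q) = √(-36 + q)
w(-3) - 1*(-19712) = √(-36 - 3) - 1*(-19712) = √(-39) + 19712 = I*√39 + 19712 = 19712 + I*√39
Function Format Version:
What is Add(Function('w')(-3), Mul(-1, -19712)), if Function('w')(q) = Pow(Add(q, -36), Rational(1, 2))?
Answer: Add(19712, Mul(I, Pow(39, Rational(1, 2)))) ≈ Add(19712., Mul(6.2450, I))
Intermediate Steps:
Function('w')(q) = Pow(Add(-36, q), Rational(1, 2))
Add(Function('w')(-3), Mul(-1, -19712)) = Add(Pow(Add(-36, -3), Rational(1, 2)), Mul(-1, -19712)) = Add(Pow(-39, Rational(1, 2)), 19712) = Add(Mul(I, Pow(39, Rational(1, 2))), 19712) = Add(19712, Mul(I, Pow(39, Rational(1, 2))))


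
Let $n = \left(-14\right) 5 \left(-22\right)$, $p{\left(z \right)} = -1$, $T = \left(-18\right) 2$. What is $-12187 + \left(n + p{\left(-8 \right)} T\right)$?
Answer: $-10611$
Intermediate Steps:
$T = -36$
$n = 1540$ ($n = \left(-70\right) \left(-22\right) = 1540$)
$-12187 + \left(n + p{\left(-8 \right)} T\right) = -12187 + \left(1540 - -36\right) = -12187 + \left(1540 + 36\right) = -12187 + 1576 = -10611$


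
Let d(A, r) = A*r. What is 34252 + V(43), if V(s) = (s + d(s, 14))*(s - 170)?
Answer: -47663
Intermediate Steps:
V(s) = 15*s*(-170 + s) (V(s) = (s + s*14)*(s - 170) = (s + 14*s)*(-170 + s) = (15*s)*(-170 + s) = 15*s*(-170 + s))
34252 + V(43) = 34252 + 15*43*(-170 + 43) = 34252 + 15*43*(-127) = 34252 - 81915 = -47663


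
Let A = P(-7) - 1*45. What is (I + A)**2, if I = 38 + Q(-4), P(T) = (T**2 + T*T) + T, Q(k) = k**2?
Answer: 10000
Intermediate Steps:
P(T) = T + 2*T**2 (P(T) = (T**2 + T**2) + T = 2*T**2 + T = T + 2*T**2)
A = 46 (A = -7*(1 + 2*(-7)) - 1*45 = -7*(1 - 14) - 45 = -7*(-13) - 45 = 91 - 45 = 46)
I = 54 (I = 38 + (-4)**2 = 38 + 16 = 54)
(I + A)**2 = (54 + 46)**2 = 100**2 = 10000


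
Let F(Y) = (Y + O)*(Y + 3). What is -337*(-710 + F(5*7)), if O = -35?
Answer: 239270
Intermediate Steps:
F(Y) = (-35 + Y)*(3 + Y) (F(Y) = (Y - 35)*(Y + 3) = (-35 + Y)*(3 + Y))
-337*(-710 + F(5*7)) = -337*(-710 + (-105 + (5*7)² - 160*7)) = -337*(-710 + (-105 + 35² - 32*35)) = -337*(-710 + (-105 + 1225 - 1120)) = -337*(-710 + 0) = -337*(-710) = 239270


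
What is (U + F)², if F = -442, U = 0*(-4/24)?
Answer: 195364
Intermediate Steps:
U = 0 (U = 0*(-4*1/24) = 0*(-⅙) = 0)
(U + F)² = (0 - 442)² = (-442)² = 195364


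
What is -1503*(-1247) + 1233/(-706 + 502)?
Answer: 127447977/68 ≈ 1.8742e+6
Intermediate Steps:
-1503*(-1247) + 1233/(-706 + 502) = 1874241 + 1233/(-204) = 1874241 + 1233*(-1/204) = 1874241 - 411/68 = 127447977/68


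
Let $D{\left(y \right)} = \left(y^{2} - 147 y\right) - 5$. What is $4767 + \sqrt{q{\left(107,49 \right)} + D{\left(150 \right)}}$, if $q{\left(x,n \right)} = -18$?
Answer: $4767 + \sqrt{427} \approx 4787.7$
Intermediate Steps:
$D{\left(y \right)} = -5 + y^{2} - 147 y$
$4767 + \sqrt{q{\left(107,49 \right)} + D{\left(150 \right)}} = 4767 + \sqrt{-18 - \left(22055 - 22500\right)} = 4767 + \sqrt{-18 - -445} = 4767 + \sqrt{-18 + 445} = 4767 + \sqrt{427}$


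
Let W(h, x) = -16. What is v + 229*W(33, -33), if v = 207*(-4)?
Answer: -4492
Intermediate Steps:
v = -828
v + 229*W(33, -33) = -828 + 229*(-16) = -828 - 3664 = -4492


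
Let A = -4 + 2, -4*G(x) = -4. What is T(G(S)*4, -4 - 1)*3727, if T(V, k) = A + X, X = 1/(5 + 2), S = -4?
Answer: -48451/7 ≈ -6921.6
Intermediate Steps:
G(x) = 1 (G(x) = -¼*(-4) = 1)
A = -2
X = ⅐ (X = 1/7 = ⅐ ≈ 0.14286)
T(V, k) = -13/7 (T(V, k) = -2 + ⅐ = -13/7)
T(G(S)*4, -4 - 1)*3727 = -13/7*3727 = -48451/7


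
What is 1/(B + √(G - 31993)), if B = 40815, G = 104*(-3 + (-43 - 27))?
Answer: 2721/111060254 - I*√39585/1665903810 ≈ 2.45e-5 - 1.1943e-7*I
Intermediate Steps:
G = -7592 (G = 104*(-3 - 70) = 104*(-73) = -7592)
1/(B + √(G - 31993)) = 1/(40815 + √(-7592 - 31993)) = 1/(40815 + √(-39585)) = 1/(40815 + I*√39585)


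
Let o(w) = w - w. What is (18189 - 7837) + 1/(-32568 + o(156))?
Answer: 337143935/32568 ≈ 10352.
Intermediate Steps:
o(w) = 0
(18189 - 7837) + 1/(-32568 + o(156)) = (18189 - 7837) + 1/(-32568 + 0) = 10352 + 1/(-32568) = 10352 - 1/32568 = 337143935/32568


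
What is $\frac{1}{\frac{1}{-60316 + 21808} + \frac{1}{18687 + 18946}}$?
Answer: $\frac{1449171564}{875} \approx 1.6562 \cdot 10^{6}$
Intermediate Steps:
$\frac{1}{\frac{1}{-60316 + 21808} + \frac{1}{18687 + 18946}} = \frac{1}{\frac{1}{-38508} + \frac{1}{37633}} = \frac{1}{- \frac{1}{38508} + \frac{1}{37633}} = \frac{1}{\frac{875}{1449171564}} = \frac{1449171564}{875}$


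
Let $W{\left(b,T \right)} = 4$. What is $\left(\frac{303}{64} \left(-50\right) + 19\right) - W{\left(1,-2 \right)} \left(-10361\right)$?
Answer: $\frac{1319241}{32} \approx 41226.0$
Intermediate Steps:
$\left(\frac{303}{64} \left(-50\right) + 19\right) - W{\left(1,-2 \right)} \left(-10361\right) = \left(\frac{303}{64} \left(-50\right) + 19\right) - 4 \left(-10361\right) = \left(303 \cdot \frac{1}{64} \left(-50\right) + 19\right) - -41444 = \left(\frac{303}{64} \left(-50\right) + 19\right) + 41444 = \left(- \frac{7575}{32} + 19\right) + 41444 = - \frac{6967}{32} + 41444 = \frac{1319241}{32}$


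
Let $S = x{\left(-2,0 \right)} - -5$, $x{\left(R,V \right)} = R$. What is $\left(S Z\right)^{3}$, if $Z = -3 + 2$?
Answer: $-27$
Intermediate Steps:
$Z = -1$
$S = 3$ ($S = -2 - -5 = -2 + 5 = 3$)
$\left(S Z\right)^{3} = \left(3 \left(-1\right)\right)^{3} = \left(-3\right)^{3} = -27$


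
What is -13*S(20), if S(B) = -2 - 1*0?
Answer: 26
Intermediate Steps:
S(B) = -2 (S(B) = -2 + 0 = -2)
-13*S(20) = -13*(-2) = 26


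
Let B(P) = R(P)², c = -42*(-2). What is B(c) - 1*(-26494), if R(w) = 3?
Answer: 26503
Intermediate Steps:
c = 84
B(P) = 9 (B(P) = 3² = 9)
B(c) - 1*(-26494) = 9 - 1*(-26494) = 9 + 26494 = 26503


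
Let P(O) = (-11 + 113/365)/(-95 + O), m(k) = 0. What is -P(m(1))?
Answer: -3902/34675 ≈ -0.11253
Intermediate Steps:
P(O) = -3902/(365*(-95 + O)) (P(O) = (-11 + 113*(1/365))/(-95 + O) = (-11 + 113/365)/(-95 + O) = -3902/(365*(-95 + O)))
-P(m(1)) = -(-3902)/(-34675 + 365*0) = -(-3902)/(-34675 + 0) = -(-3902)/(-34675) = -(-3902)*(-1)/34675 = -1*3902/34675 = -3902/34675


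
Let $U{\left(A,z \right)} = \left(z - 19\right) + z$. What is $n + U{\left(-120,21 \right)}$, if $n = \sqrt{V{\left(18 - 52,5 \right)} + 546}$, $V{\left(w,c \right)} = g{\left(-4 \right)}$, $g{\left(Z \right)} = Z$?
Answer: $23 + \sqrt{542} \approx 46.281$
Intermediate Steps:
$V{\left(w,c \right)} = -4$
$U{\left(A,z \right)} = -19 + 2 z$ ($U{\left(A,z \right)} = \left(-19 + z\right) + z = -19 + 2 z$)
$n = \sqrt{542}$ ($n = \sqrt{-4 + 546} = \sqrt{542} \approx 23.281$)
$n + U{\left(-120,21 \right)} = \sqrt{542} + \left(-19 + 2 \cdot 21\right) = \sqrt{542} + \left(-19 + 42\right) = \sqrt{542} + 23 = 23 + \sqrt{542}$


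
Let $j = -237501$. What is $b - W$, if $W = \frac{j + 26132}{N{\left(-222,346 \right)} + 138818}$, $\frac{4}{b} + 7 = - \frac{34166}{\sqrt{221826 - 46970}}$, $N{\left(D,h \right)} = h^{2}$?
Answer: $\frac{1865068925695}{2269512538794} - \frac{6212 \sqrt{43714}}{26335173} \approx 0.77247$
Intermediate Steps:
$b = \frac{4}{-7 - \frac{1553 \sqrt{43714}}{3974}}$ ($b = \frac{4}{-7 - \frac{34166}{\sqrt{221826 - 46970}}} = \frac{4}{-7 - \frac{34166}{\sqrt{174856}}} = \frac{4}{-7 - \frac{34166}{2 \sqrt{43714}}} = \frac{4}{-7 - 34166 \frac{\sqrt{43714}}{87428}} = \frac{4}{-7 - \frac{1553 \sqrt{43714}}{3974}} \approx -0.045093$)
$W = - \frac{211369}{258534}$ ($W = \frac{-237501 + 26132}{346^{2} + 138818} = - \frac{211369}{119716 + 138818} = - \frac{211369}{258534} \approx -0.81757$)
$b - W = \left(\frac{111272}{26335173} - \frac{6212 \sqrt{43714}}{26335173}\right) - - \frac{211369}{258534} = \left(\frac{111272}{26335173} - \frac{6212 \sqrt{43714}}{26335173}\right) + \frac{211369}{258534} = \frac{1865068925695}{2269512538794} - \frac{6212 \sqrt{43714}}{26335173}$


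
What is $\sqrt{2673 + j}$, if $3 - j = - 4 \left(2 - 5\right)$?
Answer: $6 \sqrt{74} \approx 51.614$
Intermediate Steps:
$j = -9$ ($j = 3 - - 4 \left(2 - 5\right) = 3 - \left(-4\right) \left(-3\right) = 3 - 12 = -9$)
$\sqrt{2673 + j} = \sqrt{2673 - 9} = \sqrt{2664} = 6 \sqrt{74}$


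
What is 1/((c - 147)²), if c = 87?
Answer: 1/3600 ≈ 0.00027778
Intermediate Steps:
1/((c - 147)²) = 1/((87 - 147)²) = 1/((-60)²) = 1/3600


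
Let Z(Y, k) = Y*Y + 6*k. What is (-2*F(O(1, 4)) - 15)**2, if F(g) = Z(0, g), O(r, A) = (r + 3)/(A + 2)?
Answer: 529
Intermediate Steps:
Z(Y, k) = Y**2 + 6*k
O(r, A) = (3 + r)/(2 + A)
F(g) = 6*g (F(g) = 0**2 + 6*g = 0 + 6*g = 6*g)
(-2*F(O(1, 4)) - 15)**2 = (-12*(3 + 1)/(2 + 4) - 15)**2 = (-12*4/6 - 15)**2 = (-12*(1/6)*4 - 15)**2 = (-12*2/3 - 15)**2 = (-2*4 - 15)**2 = (-8 - 15)**2 = (-23)**2 = 529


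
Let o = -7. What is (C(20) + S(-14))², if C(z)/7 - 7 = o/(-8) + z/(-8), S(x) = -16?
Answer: 29929/64 ≈ 467.64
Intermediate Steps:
C(z) = 441/8 - 7*z/8 (C(z) = 49 + 7*(-7/(-8) + z/(-8)) = 49 + 7*(-7*(-⅛) + z*(-⅛)) = 49 + 7*(7/8 - z/8) = 49 + (49/8 - 7*z/8) = 441/8 - 7*z/8)
(C(20) + S(-14))² = ((441/8 - 7/8*20) - 16)² = ((441/8 - 35/2) - 16)² = (301/8 - 16)² = (173/8)² = 29929/64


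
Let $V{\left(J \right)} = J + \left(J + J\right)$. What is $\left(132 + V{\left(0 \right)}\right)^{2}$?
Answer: $17424$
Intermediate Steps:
$V{\left(J \right)} = 3 J$ ($V{\left(J \right)} = J + 2 J = 3 J$)
$\left(132 + V{\left(0 \right)}\right)^{2} = \left(132 + 3 \cdot 0\right)^{2} = \left(132 + 0\right)^{2} = 132^{2} = 17424$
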